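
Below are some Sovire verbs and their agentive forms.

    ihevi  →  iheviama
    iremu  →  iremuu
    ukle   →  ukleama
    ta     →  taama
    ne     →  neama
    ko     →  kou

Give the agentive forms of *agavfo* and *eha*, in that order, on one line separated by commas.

The suffix is conditioned by the last vowel: -u when the last vowel of the stem is a rounded vowel (*iremu*, *ko*); -ama when the last vowel of the stem is an unrounded vowel (*ihevi*, *ukle*, *ta*, *ne*).
*agavfo* — last vowel /o/ (a rounded vowel) → -u → *agavfou*.
*eha* — last vowel /a/ (an unrounded vowel) → -ama → *ehaama*.

agavfou, ehaama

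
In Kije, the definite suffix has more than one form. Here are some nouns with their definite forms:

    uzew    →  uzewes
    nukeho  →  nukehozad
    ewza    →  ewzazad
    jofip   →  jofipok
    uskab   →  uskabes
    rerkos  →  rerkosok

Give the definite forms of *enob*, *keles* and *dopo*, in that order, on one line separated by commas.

Looking at the final sound of each stem: -ok when the stem ends in a voiceless consonant (*jofip*, *rerkos*); -es when the stem ends in a voiced consonant (*uzew*, *uskab*); -zad when the stem ends in a vowel (*nukeho*, *ewza*).
Since the final sound of *enob* is /b/ (a voiced consonant), it takes -es, giving *enobes*.
The final sound of *keles* is /s/, which is a voiceless consonant, so the suffix is -ok, giving *kelesok*.
Since the final sound of *dopo* is /o/ (a vowel), it takes -zad, giving *dopozad*.

enobes, kelesok, dopozad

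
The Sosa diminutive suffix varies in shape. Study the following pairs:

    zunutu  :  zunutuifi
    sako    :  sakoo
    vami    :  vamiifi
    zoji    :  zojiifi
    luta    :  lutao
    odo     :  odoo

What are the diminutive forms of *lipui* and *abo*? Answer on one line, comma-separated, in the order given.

lipuiifi, aboo

The suffix is conditioned by the last vowel: -ifi when the last vowel of the stem is a high vowel (*zunutu*, *vami*, *zoji*); -o when the last vowel of the stem is a non-high vowel (*sako*, *luta*, *odo*).
Since the last vowel of *lipui* is /i/ (a high vowel), it takes -ifi, giving *lipuiifi*.
*abo* — last vowel /o/ (a non-high vowel) → -o → *aboo*.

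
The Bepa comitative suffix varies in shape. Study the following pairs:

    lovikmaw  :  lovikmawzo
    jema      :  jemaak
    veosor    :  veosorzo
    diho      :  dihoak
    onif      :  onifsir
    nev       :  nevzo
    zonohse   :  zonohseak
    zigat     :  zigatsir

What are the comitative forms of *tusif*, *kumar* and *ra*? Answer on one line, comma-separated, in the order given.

tusifsir, kumarzo, raak

The alternation tracks the final sound of the stem — -sir when the stem ends in a voiceless consonant (*onif*, *zigat*); -zo when the stem ends in a voiced consonant (*lovikmaw*, *veosor*, *nev*); -ak when the stem ends in a vowel (*jema*, *diho*, *zonohse*).
Since the final sound of *tusif* is /f/ (a voiceless consonant), it takes -sir, giving *tusifsir*.
The final sound of *kumar* is /r/, which is a voiced consonant, so the suffix is -zo, giving *kumarzo*.
The final sound of *ra* is /a/, which is a vowel, so the suffix is -ak, giving *raak*.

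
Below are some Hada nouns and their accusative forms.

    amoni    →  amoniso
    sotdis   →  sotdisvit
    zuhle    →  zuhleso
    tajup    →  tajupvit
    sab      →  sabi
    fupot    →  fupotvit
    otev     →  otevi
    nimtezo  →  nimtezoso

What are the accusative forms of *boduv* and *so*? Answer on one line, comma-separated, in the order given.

boduvi, soso

The pattern is voicing of the final sound: -vit when the stem ends in a voiceless consonant (*sotdis*, *tajup*, *fupot*); -i when the stem ends in a voiced consonant (*sab*, *otev*); -so when the stem ends in a vowel (*amoni*, *zuhle*, *nimtezo*).
*boduv*: final sound = /v/, a voiced consonant → -i → *boduvi*.
*so* — final sound /o/ (a vowel) → -so → *soso*.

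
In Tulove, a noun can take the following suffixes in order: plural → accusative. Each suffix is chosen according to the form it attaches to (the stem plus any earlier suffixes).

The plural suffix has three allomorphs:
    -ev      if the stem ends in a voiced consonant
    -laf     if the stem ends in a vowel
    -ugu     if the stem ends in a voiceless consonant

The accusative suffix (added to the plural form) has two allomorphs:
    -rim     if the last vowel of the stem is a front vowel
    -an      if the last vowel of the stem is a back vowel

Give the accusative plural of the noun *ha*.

halafan

*ha*: final sound = /a/, a vowel → -laf → *halaf*.
The plural form *halaf*: last vowel = /a/, a back vowel → -an → *halafan*.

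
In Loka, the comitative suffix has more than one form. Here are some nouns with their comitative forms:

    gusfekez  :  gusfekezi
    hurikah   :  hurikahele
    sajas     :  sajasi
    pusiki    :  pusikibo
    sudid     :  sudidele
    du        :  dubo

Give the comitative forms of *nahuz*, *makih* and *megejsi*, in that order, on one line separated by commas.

The pattern is sibilance of the final sound: -i when the stem ends in a sibilant (*gusfekez*, *sajas*); -ele when the stem ends in a non-sibilant consonant (*hurikah*, *sudid*); -bo when the stem ends in a vowel (*pusiki*, *du*).
*nahuz*: final sound = /z/, a sibilant → -i → *nahuzi*.
*makih*: final sound = /h/, a non-sibilant consonant → -ele → *makihele*.
*megejsi* — final sound /i/ (a vowel) → -bo → *megejsibo*.

nahuzi, makihele, megejsibo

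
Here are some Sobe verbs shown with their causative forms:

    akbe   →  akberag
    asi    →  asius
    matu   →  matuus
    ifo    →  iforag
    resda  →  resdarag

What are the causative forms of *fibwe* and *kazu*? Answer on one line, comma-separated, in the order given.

Looking at the last vowel of each stem: -us when the last vowel of the stem is a high vowel (*asi*, *matu*); -rag when the last vowel of the stem is a non-high vowel (*akbe*, *ifo*, *resda*).
Since the last vowel of *fibwe* is /e/ (a non-high vowel), it takes -rag, giving *fibwerag*.
*kazu*: last vowel = /u/, a high vowel → -us → *kazuus*.

fibwerag, kazuus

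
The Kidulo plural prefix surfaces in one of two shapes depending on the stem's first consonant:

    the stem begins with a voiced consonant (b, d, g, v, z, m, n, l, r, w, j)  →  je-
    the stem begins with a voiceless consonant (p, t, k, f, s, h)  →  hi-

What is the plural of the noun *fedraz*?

hifedraz

The first consonant of *fedraz* is /f/, which is voiceless, so the prefix is hi-, giving *hifedraz*.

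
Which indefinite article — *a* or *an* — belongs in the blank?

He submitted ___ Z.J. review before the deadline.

The indefinite article is chosen by the initial *sound* of the following word, not its spelling.
The initialism *Z.J.* is read letter by letter; the first letter, Z, is pronounced /ziː/, which begins with a consonant sound.
So the article is *a*: He submitted a Z.J. review before the deadline.

a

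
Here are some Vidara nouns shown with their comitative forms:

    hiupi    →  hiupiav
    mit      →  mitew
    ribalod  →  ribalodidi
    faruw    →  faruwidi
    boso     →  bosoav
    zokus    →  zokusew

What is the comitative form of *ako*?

The alternation tracks the final sound of the stem — -ew when the stem ends in a voiceless consonant (*mit*, *zokus*); -idi when the stem ends in a voiced consonant (*ribalod*, *faruw*); -av when the stem ends in a vowel (*hiupi*, *boso*).
The final sound of *ako* is /o/, which is a vowel, so the suffix is -av, giving *akoav*.

akoav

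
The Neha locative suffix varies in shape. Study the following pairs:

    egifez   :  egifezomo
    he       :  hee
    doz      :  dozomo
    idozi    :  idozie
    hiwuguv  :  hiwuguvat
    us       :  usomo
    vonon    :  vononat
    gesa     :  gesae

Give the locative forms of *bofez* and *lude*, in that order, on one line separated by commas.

The pattern is sibilance of the final sound: -omo when the stem ends in a sibilant (*egifez*, *doz*, *us*); -at when the stem ends in a non-sibilant consonant (*hiwuguv*, *vonon*); -e when the stem ends in a vowel (*he*, *idozi*, *gesa*).
The final sound of *bofez* is /z/, which is a sibilant, so the suffix is -omo, giving *bofezomo*.
*lude* — final sound /e/ (a vowel) → -e → *ludee*.

bofezomo, ludee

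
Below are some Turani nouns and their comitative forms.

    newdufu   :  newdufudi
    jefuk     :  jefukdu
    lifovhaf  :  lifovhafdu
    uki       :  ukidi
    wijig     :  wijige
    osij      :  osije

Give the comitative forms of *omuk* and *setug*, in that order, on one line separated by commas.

The suffix is conditioned by the final sound: -du when the stem ends in a voiceless consonant (*jefuk*, *lifovhaf*); -e when the stem ends in a voiced consonant (*wijig*, *osij*); -di when the stem ends in a vowel (*newdufu*, *uki*).
Since the final sound of *omuk* is /k/ (a voiceless consonant), it takes -du, giving *omukdu*.
The final sound of *setug* is /g/, which is a voiced consonant, so the suffix is -e, giving *setuge*.

omukdu, setuge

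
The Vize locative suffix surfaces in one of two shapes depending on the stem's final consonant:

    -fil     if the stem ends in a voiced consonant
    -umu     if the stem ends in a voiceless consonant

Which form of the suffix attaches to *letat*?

The final consonant of *letat* is /t/, which is voiceless, so the suffix is -umu.

-umu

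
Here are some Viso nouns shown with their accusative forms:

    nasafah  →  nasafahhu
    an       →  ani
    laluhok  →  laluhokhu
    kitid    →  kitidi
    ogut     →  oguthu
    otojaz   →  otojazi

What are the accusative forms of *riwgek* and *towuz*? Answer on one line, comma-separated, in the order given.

The suffix is conditioned by the final consonant: -hu when the stem ends in a voiceless consonant (*nasafah*, *laluhok*, *ogut*); -i when the stem ends in a voiced consonant (*an*, *kitid*, *otojaz*).
*riwgek*: final consonant = /k/, voiceless → -hu → *riwgekhu*.
The final consonant of *towuz* is /z/, which is voiced, so the suffix is -i, giving *towuzi*.

riwgekhu, towuzi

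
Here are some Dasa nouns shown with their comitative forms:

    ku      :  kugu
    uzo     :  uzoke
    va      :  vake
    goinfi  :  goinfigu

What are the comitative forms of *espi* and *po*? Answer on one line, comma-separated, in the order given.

The suffix is conditioned by the last vowel: -gu when the last vowel of the stem is a high vowel (*ku*, *goinfi*); -ke when the last vowel of the stem is a non-high vowel (*uzo*, *va*).
The last vowel of *espi* is /i/, which is a high vowel, so the suffix is -gu, giving *espigu*.
*po*: last vowel = /o/, a non-high vowel → -ke → *poke*.

espigu, poke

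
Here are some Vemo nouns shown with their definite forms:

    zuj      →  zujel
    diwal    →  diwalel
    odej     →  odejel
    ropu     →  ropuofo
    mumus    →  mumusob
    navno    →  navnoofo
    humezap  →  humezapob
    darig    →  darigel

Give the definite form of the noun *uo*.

The pattern is voicing of the final sound: -ob when the stem ends in a voiceless consonant (*mumus*, *humezap*); -el when the stem ends in a voiced consonant (*zuj*, *diwal*, *odej*, *darig*); -ofo when the stem ends in a vowel (*ropu*, *navno*).
The final sound of *uo* is /o/, which is a vowel, so the suffix is -ofo, giving *uoofo*.

uoofo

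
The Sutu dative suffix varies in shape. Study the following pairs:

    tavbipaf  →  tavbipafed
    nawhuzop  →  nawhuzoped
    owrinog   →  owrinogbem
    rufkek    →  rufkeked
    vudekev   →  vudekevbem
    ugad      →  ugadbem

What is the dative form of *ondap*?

ondaped

The suffix is conditioned by the final consonant: -ed when the stem ends in a voiceless consonant (*tavbipaf*, *nawhuzop*, *rufkek*); -bem when the stem ends in a voiced consonant (*owrinog*, *vudekev*, *ugad*).
The final consonant of *ondap* is /p/, which is voiceless, so the suffix is -ed, giving *ondaped*.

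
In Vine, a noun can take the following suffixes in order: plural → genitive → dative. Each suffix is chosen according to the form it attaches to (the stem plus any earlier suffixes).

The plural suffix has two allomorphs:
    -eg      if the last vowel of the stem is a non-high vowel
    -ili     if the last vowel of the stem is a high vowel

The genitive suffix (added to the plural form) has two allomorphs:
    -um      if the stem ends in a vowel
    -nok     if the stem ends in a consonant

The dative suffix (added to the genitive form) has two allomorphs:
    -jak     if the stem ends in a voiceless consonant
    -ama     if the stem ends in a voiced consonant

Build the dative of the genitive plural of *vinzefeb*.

The last vowel of *vinzefeb* is /e/, which is a non-high vowel, so the plural suffix is -eg, giving *vinzefebeg*.
The final sound of the plural form *vinzefebeg* is /g/, which is a consonant, so the genitive suffix is -nok, giving *vinzefebegnok*.
The final consonant of the genitive form *vinzefebegnok* is /k/, which is voiceless, so the dative suffix is -jak, giving *vinzefebegnokjak*.

vinzefebegnokjak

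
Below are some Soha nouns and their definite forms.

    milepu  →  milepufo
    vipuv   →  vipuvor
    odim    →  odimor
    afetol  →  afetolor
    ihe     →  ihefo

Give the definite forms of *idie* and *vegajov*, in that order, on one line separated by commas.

idiefo, vegajovor

The alternation tracks the final sound of the stem — -or when the stem ends in a consonant (*vipuv*, *odim*, *afetol*); -fo when the stem ends in a vowel (*milepu*, *ihe*).
*idie* — final sound /e/ (a vowel) → -fo → *idiefo*.
*vegajov* — final sound /v/ (a consonant) → -or → *vegajovor*.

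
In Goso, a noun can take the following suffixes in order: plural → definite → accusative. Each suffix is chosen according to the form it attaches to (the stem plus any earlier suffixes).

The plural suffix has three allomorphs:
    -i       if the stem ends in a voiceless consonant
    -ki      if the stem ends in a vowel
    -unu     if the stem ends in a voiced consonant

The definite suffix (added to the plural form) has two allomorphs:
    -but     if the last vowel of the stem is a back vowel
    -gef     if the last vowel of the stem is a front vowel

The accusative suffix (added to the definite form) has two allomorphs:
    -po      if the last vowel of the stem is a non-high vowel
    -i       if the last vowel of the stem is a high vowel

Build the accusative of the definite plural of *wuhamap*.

Since the final sound of *wuhamap* is /p/ (a voiceless consonant), it takes -i, giving *wuhamapi*.
The plural form *wuhamapi* — last vowel /i/ (a front vowel) → -gef → *wuhamapigef*.
The last vowel of the definite form *wuhamapigef* is /e/, which is a non-high vowel, so the accusative suffix is -po, giving *wuhamapigefpo*.

wuhamapigefpo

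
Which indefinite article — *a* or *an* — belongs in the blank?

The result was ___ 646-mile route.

The indefinite article is chosen by the initial *sound* of the following word, not its spelling.
The number *646* is spoken "six hundred …", beginning with /sɪks/ — a consonant sound.
So the article is *a*: The result was a 646-mile route.

a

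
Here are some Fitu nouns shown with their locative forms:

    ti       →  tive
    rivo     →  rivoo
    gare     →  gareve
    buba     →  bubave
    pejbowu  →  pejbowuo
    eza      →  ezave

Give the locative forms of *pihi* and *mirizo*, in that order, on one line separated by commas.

The alternation tracks the last vowel of the stem — -o when the last vowel of the stem is a rounded vowel (*rivo*, *pejbowu*); -ve when the last vowel of the stem is an unrounded vowel (*ti*, *gare*, *buba*, *eza*).
The last vowel of *pihi* is /i/, which is an unrounded vowel, so the suffix is -ve, giving *pihive*.
The last vowel of *mirizo* is /o/, which is a rounded vowel, so the suffix is -o, giving *mirizoo*.

pihive, mirizoo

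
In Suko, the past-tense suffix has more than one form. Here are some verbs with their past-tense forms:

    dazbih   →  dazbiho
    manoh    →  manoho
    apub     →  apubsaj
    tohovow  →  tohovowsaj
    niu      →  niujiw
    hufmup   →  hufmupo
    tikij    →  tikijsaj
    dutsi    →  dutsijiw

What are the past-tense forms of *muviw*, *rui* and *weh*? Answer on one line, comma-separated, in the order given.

The alternation tracks the final sound of the stem — -o when the stem ends in a voiceless consonant (*dazbih*, *manoh*, *hufmup*); -saj when the stem ends in a voiced consonant (*apub*, *tohovow*, *tikij*); -jiw when the stem ends in a vowel (*niu*, *dutsi*).
Since the final sound of *muviw* is /w/ (a voiced consonant), it takes -saj, giving *muviwsaj*.
*rui*: final sound = /i/, a vowel → -jiw → *ruijiw*.
*weh* — final sound /h/ (a voiceless consonant) → -o → *weho*.

muviwsaj, ruijiw, weho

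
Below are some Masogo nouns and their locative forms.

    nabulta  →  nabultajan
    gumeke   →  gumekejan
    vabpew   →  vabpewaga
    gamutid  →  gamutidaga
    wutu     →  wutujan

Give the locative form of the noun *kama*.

The alternation tracks the final sound of the stem — -aga when the stem ends in a consonant (*vabpew*, *gamutid*); -jan when the stem ends in a vowel (*nabulta*, *gumeke*, *wutu*).
*kama*: final sound = /a/, a vowel → -jan → *kamajan*.

kamajan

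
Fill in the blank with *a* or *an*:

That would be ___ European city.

The indefinite article is chosen by the initial *sound* of the following word, not its spelling.
*European* begins with the sound /jʊ/ (eu pronounced /jʊ/) — a consonant sound.
So the article is *a*: That would be a European city.

a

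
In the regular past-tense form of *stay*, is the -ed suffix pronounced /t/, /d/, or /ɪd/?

The stem *stay* ends in a voiced sound other than /d/.
The -ed suffix is realized as /ɪd/ after /t, d/; as /t/ after other voiceless consonants; and as /d/ after other voiced sounds.
So -ed on *stay* is pronounced /d/.

/d/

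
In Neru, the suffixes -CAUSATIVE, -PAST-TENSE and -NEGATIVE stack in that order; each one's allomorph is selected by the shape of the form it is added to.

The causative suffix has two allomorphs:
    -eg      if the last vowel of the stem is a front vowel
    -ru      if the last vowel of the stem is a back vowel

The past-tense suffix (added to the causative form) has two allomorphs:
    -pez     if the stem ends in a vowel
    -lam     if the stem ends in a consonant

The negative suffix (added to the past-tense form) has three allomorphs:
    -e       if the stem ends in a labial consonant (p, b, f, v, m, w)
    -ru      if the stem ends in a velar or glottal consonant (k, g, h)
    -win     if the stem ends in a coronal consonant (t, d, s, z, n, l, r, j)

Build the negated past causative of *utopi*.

Since the last vowel of *utopi* is /i/ (a front vowel), it takes -eg, giving *utopieg*.
The causative form *utopieg* — final sound /g/ (a consonant) → -lam → *utopieglam*.
The past-tense form *utopieglam*: final consonant = /m/, labial → -e → *utopieglame*.

utopieglame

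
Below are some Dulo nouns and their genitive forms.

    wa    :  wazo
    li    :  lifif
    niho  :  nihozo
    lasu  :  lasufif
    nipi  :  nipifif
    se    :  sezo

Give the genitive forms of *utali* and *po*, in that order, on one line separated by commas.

The alternation tracks the last vowel of the stem — -fif when the last vowel of the stem is a high vowel (*li*, *lasu*, *nipi*); -zo when the last vowel of the stem is a non-high vowel (*wa*, *niho*, *se*).
The last vowel of *utali* is /i/, which is a high vowel, so the suffix is -fif, giving *utalifif*.
*po* — last vowel /o/ (a non-high vowel) → -zo → *pozo*.

utalifif, pozo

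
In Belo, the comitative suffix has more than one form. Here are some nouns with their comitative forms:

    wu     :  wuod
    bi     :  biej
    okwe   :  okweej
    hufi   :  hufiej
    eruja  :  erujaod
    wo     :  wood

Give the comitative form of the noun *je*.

jeej

The alternation tracks the last vowel of the stem — -ej when the last vowel of the stem is a front vowel (*bi*, *okwe*, *hufi*); -od when the last vowel of the stem is a back vowel (*wu*, *eruja*, *wo*).
*je* — last vowel /e/ (a front vowel) → -ej → *jeej*.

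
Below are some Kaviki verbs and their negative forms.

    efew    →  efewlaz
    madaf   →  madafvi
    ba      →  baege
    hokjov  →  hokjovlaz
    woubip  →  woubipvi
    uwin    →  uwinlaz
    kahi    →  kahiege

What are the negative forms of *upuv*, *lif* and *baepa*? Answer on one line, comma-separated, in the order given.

The alternation tracks the final sound of the stem — -vi when the stem ends in a voiceless consonant (*madaf*, *woubip*); -laz when the stem ends in a voiced consonant (*efew*, *hokjov*, *uwin*); -ege when the stem ends in a vowel (*ba*, *kahi*).
Since the final sound of *upuv* is /v/ (a voiced consonant), it takes -laz, giving *upuvlaz*.
*lif* — final sound /f/ (a voiceless consonant) → -vi → *lifvi*.
*baepa*: final sound = /a/, a vowel → -ege → *baepaege*.

upuvlaz, lifvi, baepaege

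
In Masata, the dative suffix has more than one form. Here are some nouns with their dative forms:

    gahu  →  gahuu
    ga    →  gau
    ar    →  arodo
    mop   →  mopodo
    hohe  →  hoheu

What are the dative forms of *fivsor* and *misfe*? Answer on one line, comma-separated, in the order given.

fivsorodo, misfeu

The suffix is conditioned by the final sound: -odo when the stem ends in a consonant (*ar*, *mop*); -u when the stem ends in a vowel (*gahu*, *ga*, *hohe*).
Since the final sound of *fivsor* is /r/ (a consonant), it takes -odo, giving *fivsorodo*.
Since the final sound of *misfe* is /e/ (a vowel), it takes -u, giving *misfeu*.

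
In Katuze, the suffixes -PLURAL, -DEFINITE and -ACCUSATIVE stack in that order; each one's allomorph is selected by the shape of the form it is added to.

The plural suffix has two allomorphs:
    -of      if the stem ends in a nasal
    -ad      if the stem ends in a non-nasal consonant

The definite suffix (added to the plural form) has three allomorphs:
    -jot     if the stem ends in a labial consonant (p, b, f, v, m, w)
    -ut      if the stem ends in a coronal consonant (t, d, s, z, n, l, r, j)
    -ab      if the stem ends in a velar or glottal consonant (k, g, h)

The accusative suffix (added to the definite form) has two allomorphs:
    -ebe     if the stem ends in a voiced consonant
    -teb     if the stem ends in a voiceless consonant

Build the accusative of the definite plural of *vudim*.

Since the final consonant of *vudim* is /m/ (a nasal), it takes -of, giving *vudimof*.
The plural form *vudimof*: final consonant = /f/, labial → -jot → *vudimofjot*.
The final consonant of the definite form *vudimofjot* is /t/, which is voiceless, so the accusative suffix is -teb, giving *vudimofjotteb*.

vudimofjotteb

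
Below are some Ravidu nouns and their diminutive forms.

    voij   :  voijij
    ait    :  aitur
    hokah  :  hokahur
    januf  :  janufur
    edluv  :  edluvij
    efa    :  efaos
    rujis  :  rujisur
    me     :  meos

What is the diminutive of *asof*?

asofur

The pattern is voicing of the final sound: -ur when the stem ends in a voiceless consonant (*ait*, *hokah*, *januf*, *rujis*); -ij when the stem ends in a voiced consonant (*voij*, *edluv*); -os when the stem ends in a vowel (*efa*, *me*).
*asof*: final sound = /f/, a voiceless consonant → -ur → *asofur*.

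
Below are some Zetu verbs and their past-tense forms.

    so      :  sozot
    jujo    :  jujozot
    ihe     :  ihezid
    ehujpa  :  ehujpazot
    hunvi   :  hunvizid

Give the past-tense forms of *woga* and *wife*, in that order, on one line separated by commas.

Looking at the last vowel of each stem: -zid when the last vowel of the stem is a front vowel (*ihe*, *hunvi*); -zot when the last vowel of the stem is a back vowel (*so*, *jujo*, *ehujpa*).
The last vowel of *woga* is /a/, which is a back vowel, so the suffix is -zot, giving *wogazot*.
Since the last vowel of *wife* is /e/ (a front vowel), it takes -zid, giving *wifezid*.

wogazot, wifezid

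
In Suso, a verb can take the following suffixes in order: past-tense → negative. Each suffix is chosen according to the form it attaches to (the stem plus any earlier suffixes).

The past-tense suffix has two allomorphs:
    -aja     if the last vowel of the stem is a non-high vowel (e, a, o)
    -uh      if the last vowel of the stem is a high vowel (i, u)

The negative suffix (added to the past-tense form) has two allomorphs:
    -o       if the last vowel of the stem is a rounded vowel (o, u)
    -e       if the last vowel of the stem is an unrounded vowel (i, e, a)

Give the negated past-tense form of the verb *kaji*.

*kaji* — last vowel /i/ (a high vowel) → -uh → *kajiuh*.
The past-tense form *kajiuh*: last vowel = /u/, a rounded vowel → -o → *kajiuho*.

kajiuho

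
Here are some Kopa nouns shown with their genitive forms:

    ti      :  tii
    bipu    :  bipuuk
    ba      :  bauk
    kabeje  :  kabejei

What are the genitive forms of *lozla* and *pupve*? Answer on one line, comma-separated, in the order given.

The suffix is conditioned by the last vowel: -i when the last vowel of the stem is a front vowel (*ti*, *kabeje*); -uk when the last vowel of the stem is a back vowel (*bipu*, *ba*).
*lozla* — last vowel /a/ (a back vowel) → -uk → *lozlauk*.
Since the last vowel of *pupve* is /e/ (a front vowel), it takes -i, giving *pupvei*.

lozlauk, pupvei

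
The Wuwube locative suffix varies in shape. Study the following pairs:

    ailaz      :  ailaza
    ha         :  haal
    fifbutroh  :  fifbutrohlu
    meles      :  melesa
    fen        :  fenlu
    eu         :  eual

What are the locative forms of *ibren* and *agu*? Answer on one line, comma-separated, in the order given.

The suffix is conditioned by the final sound: -a when the stem ends in a sibilant (*ailaz*, *meles*); -lu when the stem ends in a non-sibilant consonant (*fifbutroh*, *fen*); -al when the stem ends in a vowel (*ha*, *eu*).
*ibren* — final sound /n/ (a non-sibilant consonant) → -lu → *ibrenlu*.
Since the final sound of *agu* is /u/ (a vowel), it takes -al, giving *agual*.

ibrenlu, agual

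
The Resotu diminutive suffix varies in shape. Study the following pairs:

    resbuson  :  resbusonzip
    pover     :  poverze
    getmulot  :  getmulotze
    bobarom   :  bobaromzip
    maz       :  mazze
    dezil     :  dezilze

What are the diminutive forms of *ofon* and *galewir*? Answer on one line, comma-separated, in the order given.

ofonzip, galewirze

The alternation tracks the final consonant of the stem — -zip when the stem ends in a nasal (*resbuson*, *bobarom*); -ze when the stem ends in a non-nasal consonant (*pover*, *getmulot*, *maz*, *dezil*).
The final consonant of *ofon* is /n/, which is a nasal, so the suffix is -zip, giving *ofonzip*.
Since the final consonant of *galewir* is /r/ (non-nasal), it takes -ze, giving *galewirze*.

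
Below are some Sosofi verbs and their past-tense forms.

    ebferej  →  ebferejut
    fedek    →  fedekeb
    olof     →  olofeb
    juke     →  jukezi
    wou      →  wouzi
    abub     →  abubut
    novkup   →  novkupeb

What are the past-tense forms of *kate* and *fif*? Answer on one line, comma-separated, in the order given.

The pattern is voicing of the final sound: -eb when the stem ends in a voiceless consonant (*fedek*, *olof*, *novkup*); -ut when the stem ends in a voiced consonant (*ebferej*, *abub*); -zi when the stem ends in a vowel (*juke*, *wou*).
The final sound of *kate* is /e/, which is a vowel, so the suffix is -zi, giving *katezi*.
*fif* — final sound /f/ (a voiceless consonant) → -eb → *fifeb*.

katezi, fifeb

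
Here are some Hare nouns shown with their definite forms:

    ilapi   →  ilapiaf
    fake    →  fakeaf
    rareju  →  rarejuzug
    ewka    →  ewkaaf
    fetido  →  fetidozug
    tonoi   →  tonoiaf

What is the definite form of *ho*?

hozug

The suffix is conditioned by the last vowel: -zug when the last vowel of the stem is a rounded vowel (*rareju*, *fetido*); -af when the last vowel of the stem is an unrounded vowel (*ilapi*, *fake*, *ewka*, *tonoi*).
*ho* — last vowel /o/ (a rounded vowel) → -zug → *hozug*.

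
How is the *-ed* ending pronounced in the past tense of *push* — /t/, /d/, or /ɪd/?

The stem *push* ends in a voiceless consonant other than /t/.
The -ed suffix is realized as /ɪd/ after /t, d/; as /t/ after other voiceless consonants; and as /d/ after other voiced sounds.
So -ed on *push* is pronounced /t/.

/t/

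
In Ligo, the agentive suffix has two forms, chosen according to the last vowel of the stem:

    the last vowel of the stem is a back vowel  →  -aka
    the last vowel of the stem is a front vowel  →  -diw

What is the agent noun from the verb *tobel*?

*tobel*: last vowel = /e/, a front vowel → -diw → *tobeldiw*.

tobeldiw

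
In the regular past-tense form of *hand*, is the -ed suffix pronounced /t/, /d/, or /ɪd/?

The stem *hand* ends in /t/ or /d/.
The -ed suffix is realized as /ɪd/ after /t, d/; as /t/ after other voiceless consonants; and as /d/ after other voiced sounds.
So -ed on *hand* is pronounced /ɪd/.

/ɪd/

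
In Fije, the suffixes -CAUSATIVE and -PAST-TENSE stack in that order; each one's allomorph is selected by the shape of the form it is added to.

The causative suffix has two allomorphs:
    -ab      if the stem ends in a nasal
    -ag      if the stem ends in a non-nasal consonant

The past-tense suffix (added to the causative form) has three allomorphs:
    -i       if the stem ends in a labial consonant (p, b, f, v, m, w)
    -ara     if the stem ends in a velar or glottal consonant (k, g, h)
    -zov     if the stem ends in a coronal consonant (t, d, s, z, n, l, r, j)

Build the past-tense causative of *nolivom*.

*nolivom* — final consonant /m/ (a nasal) → -ab → *nolivomab*.
The final consonant of the causative form *nolivomab* is /b/, which is labial, so the past-tense suffix is -i, giving *nolivomabi*.

nolivomabi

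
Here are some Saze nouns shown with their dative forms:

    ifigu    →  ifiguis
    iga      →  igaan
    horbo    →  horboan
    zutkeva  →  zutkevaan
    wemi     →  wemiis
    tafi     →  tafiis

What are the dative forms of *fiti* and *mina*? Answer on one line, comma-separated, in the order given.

fitiis, minaan

The pattern is height harmony: -is when the last vowel of the stem is a high vowel (*ifigu*, *wemi*, *tafi*); -an when the last vowel of the stem is a non-high vowel (*iga*, *horbo*, *zutkeva*).
Since the last vowel of *fiti* is /i/ (a high vowel), it takes -is, giving *fitiis*.
Since the last vowel of *mina* is /a/ (a non-high vowel), it takes -an, giving *minaan*.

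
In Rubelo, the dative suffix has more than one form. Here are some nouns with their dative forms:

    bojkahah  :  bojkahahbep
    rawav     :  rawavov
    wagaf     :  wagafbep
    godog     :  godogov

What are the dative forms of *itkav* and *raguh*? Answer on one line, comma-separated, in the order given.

The alternation tracks the final consonant of the stem — -bep when the stem ends in a voiceless consonant (*bojkahah*, *wagaf*); -ov when the stem ends in a voiced consonant (*rawav*, *godog*).
Since the final consonant of *itkav* is /v/ (voiced), it takes -ov, giving *itkavov*.
*raguh*: final consonant = /h/, voiceless → -bep → *raguhbep*.

itkavov, raguhbep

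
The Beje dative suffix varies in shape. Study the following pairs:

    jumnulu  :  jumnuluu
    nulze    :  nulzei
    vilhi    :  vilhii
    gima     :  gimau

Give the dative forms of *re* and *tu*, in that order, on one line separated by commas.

rei, tuu

The alternation tracks the last vowel of the stem — -i when the last vowel of the stem is a front vowel (*nulze*, *vilhi*); -u when the last vowel of the stem is a back vowel (*jumnulu*, *gima*).
*re*: last vowel = /e/, a front vowel → -i → *rei*.
The last vowel of *tu* is /u/, which is a back vowel, so the suffix is -u, giving *tuu*.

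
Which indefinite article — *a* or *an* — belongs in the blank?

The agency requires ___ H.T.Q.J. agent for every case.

The indefinite article is chosen by the initial *sound* of the following word, not its spelling.
The initialism *H.T.Q.J.* is read letter by letter; the first letter, H, is pronounced /eɪtʃ/, which begins with a vowel sound.
So the article is *an*: The agency requires an H.T.Q.J. agent for every case.

an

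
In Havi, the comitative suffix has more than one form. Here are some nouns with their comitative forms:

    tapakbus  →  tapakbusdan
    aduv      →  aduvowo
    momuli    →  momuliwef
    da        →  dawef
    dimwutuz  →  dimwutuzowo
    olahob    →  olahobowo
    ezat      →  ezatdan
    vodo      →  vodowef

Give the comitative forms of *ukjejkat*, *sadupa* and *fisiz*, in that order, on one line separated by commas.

The pattern is voicing of the final sound: -dan when the stem ends in a voiceless consonant (*tapakbus*, *ezat*); -owo when the stem ends in a voiced consonant (*aduv*, *dimwutuz*, *olahob*); -wef when the stem ends in a vowel (*momuli*, *da*, *vodo*).
The final sound of *ukjejkat* is /t/, which is a voiceless consonant, so the suffix is -dan, giving *ukjejkatdan*.
*sadupa*: final sound = /a/, a vowel → -wef → *sadupawef*.
*fisiz* — final sound /z/ (a voiced consonant) → -owo → *fisizowo*.

ukjejkatdan, sadupawef, fisizowo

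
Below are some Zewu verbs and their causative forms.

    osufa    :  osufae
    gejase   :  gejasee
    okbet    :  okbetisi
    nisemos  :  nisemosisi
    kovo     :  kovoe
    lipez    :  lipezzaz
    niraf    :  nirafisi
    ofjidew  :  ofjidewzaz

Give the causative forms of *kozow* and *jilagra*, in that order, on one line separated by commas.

The suffix is conditioned by the final sound: -isi when the stem ends in a voiceless consonant (*okbet*, *nisemos*, *niraf*); -zaz when the stem ends in a voiced consonant (*lipez*, *ofjidew*); -e when the stem ends in a vowel (*osufa*, *gejase*, *kovo*).
*kozow*: final sound = /w/, a voiced consonant → -zaz → *kozowzaz*.
*jilagra* — final sound /a/ (a vowel) → -e → *jilagrae*.

kozowzaz, jilagrae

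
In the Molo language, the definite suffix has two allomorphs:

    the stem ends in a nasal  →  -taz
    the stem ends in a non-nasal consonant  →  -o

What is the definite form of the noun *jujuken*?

*jujuken* — final consonant /n/ (a nasal) → -taz → *jujukentaz*.

jujukentaz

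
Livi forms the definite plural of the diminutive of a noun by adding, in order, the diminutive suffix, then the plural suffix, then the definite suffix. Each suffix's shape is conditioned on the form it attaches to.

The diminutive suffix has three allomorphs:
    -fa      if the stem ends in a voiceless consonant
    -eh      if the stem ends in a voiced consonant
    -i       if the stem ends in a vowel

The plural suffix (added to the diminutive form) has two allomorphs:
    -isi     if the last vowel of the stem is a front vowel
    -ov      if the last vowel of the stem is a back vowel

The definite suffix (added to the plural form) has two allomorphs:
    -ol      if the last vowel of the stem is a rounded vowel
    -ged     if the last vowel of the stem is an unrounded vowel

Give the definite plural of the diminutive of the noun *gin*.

ginehisiged

The final sound of *gin* is /n/, which is a voiced consonant, so the diminutive suffix is -eh, giving *gineh*.
The diminutive form *gineh*: last vowel = /e/, a front vowel → -isi → *ginehisi*.
The last vowel of the plural form *ginehisi* is /i/, which is an unrounded vowel, so the definite suffix is -ged, giving *ginehisiged*.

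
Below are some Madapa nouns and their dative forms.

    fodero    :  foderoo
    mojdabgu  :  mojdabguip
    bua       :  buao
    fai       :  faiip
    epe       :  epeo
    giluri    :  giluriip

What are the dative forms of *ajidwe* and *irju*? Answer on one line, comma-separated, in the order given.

ajidweo, irjuip

The alternation tracks the last vowel of the stem — -ip when the last vowel of the stem is a high vowel (*mojdabgu*, *fai*, *giluri*); -o when the last vowel of the stem is a non-high vowel (*fodero*, *bua*, *epe*).
The last vowel of *ajidwe* is /e/, which is a non-high vowel, so the suffix is -o, giving *ajidweo*.
*irju*: last vowel = /u/, a high vowel → -ip → *irjuip*.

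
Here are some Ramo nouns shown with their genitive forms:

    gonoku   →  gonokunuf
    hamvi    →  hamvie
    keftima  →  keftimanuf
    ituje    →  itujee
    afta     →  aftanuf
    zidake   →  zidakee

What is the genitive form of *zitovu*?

Looking at the last vowel of each stem: -e when the last vowel of the stem is a front vowel (*hamvi*, *ituje*, *zidake*); -nuf when the last vowel of the stem is a back vowel (*gonoku*, *keftima*, *afta*).
Since the last vowel of *zitovu* is /u/ (a back vowel), it takes -nuf, giving *zitovunuf*.

zitovunuf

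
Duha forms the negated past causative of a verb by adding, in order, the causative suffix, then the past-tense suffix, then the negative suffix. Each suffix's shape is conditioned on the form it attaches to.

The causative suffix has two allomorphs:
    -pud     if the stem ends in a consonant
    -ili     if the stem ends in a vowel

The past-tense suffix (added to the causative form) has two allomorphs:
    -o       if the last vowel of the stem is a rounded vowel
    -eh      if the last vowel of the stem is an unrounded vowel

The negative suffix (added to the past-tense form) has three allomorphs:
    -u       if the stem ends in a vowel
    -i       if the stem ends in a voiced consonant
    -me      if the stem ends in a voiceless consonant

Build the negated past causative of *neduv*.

*neduv*: final sound = /v/, a consonant → -pud → *neduvpud*.
The causative form *neduvpud* — last vowel /u/ (a rounded vowel) → -o → *neduvpudo*.
The final sound of the past-tense form *neduvpudo* is /o/, which is a vowel, so the negative suffix is -u, giving *neduvpudou*.

neduvpudou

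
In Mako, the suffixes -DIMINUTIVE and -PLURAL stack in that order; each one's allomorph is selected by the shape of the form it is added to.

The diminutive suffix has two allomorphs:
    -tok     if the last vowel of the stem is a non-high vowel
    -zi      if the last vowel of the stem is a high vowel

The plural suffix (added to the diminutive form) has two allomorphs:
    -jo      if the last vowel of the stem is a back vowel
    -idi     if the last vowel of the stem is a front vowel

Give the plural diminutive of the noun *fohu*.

The last vowel of *fohu* is /u/, which is a high vowel, so the diminutive suffix is -zi, giving *fohuzi*.
The diminutive form *fohuzi* — last vowel /i/ (a front vowel) → -idi → *fohuziidi*.

fohuziidi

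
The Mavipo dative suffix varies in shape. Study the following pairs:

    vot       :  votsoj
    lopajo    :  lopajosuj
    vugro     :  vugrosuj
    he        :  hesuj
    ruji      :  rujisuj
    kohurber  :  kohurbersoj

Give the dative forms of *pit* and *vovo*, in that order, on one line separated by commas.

pitsoj, vovosuj

The suffix is conditioned by the final sound: -soj when the stem ends in a consonant (*vot*, *kohurber*); -suj when the stem ends in a vowel (*lopajo*, *vugro*, *he*, *ruji*).
*pit*: final sound = /t/, a consonant → -soj → *pitsoj*.
Since the final sound of *vovo* is /o/ (a vowel), it takes -suj, giving *vovosuj*.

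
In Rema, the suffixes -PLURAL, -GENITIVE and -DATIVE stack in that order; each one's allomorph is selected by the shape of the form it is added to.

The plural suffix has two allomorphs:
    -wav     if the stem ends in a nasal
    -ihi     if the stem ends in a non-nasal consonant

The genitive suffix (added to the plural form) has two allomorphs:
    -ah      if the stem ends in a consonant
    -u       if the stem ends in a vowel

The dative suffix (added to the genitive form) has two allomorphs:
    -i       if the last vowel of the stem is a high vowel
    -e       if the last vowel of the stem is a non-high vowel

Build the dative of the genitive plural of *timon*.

timonwavahe

*timon*: final consonant = /n/, a nasal → -wav → *timonwav*.
The final sound of the plural form *timonwav* is /v/, which is a consonant, so the genitive suffix is -ah, giving *timonwavah*.
The genitive form *timonwavah*: last vowel = /a/, a non-high vowel → -e → *timonwavahe*.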